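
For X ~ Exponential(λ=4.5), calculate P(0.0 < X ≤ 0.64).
0.943865

We have X ~ Exponential(λ=4.5).

To find P(0.0 < X ≤ 0.64), we use:
P(0.0 < X ≤ 0.64) = P(X ≤ 0.64) - P(X ≤ 0.0)
                 = F(0.64) - F(0.0)
                 = 0.943865 - 0.000000
                 = 0.943865

So there's approximately a 94.4% chance that X falls in this range.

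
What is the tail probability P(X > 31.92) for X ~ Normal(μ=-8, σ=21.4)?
0.031061

We have X ~ Normal(μ=-8, σ=21.4).

P(X > 31.92) = 1 - P(X ≤ 31.92)
                = 1 - F(31.92)
                = 1 - 0.968939
                = 0.031061

So there's approximately a 3.1% chance that X exceeds 31.92.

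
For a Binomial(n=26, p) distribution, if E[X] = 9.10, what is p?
p = 0.35

For a Binomial(n, p) distribution:
E[X] = n × p

Given n = 26 and E[X] = 9.10:
9.10 = 26 × p
p = 9.10 / 26 = 0.35

Verification: Binomial(26, 0.35) has E[X] = 9.10 ✓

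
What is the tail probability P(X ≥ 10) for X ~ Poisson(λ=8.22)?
0.311020

We have X ~ Poisson(λ=8.22).

For discrete distributions, P(X ≥ 10) = 1 - P(X ≤ 9).

P(X ≤ 9) = 0.688980
P(X ≥ 10) = 1 - 0.688980 = 0.311020

So there's approximately a 31.1% chance that X is at least 10.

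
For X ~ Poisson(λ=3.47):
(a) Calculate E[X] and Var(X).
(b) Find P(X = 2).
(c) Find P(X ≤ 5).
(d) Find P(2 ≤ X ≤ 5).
(a) E[X] = 3.4700, Var(X) = 3.4700
(b) P(X = 2) = 0.187339
(c) P(X ≤ 5) = 0.861553
(d) P(2 ≤ X ≤ 5) = 0.722460

We have X ~ Poisson(λ=3.47).

(a) Moments:
E[X] = 3.4700
Var(X) = 3.4700
σ = √Var(X) = 1.8628

(b) Point probability using PMF:
P(X = 2) = 0.187339

(c) Cumulative probability using CDF:
P(X ≤ 5) = F(5) = 0.861553

(d) Range probability:
P(2 ≤ X ≤ 5) = P(X ≤ 5) - P(X ≤ 1)
                   = F(5) - F(1)
                   = 0.861553 - 0.139093
                   = 0.722460

This means approximately 72.2% of outcomes fall in the interval [2, 5].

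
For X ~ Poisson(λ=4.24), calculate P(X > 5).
0.253414

We have X ~ Poisson(λ=4.24).

P(X > 5) = 1 - P(X ≤ 5)
                = 1 - F(5)
                = 1 - 0.746586
                = 0.253414

So there's approximately a 25.3% chance that X exceeds 5.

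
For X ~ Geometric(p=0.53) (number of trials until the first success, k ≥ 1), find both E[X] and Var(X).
E[X] = 1.8868, Var(X) = 1.6732

We have X ~ Geometric(p=0.53) (number of trials until the first success, k ≥ 1).

For a Geometric distribution with p=0.53 (number of trials until the first success, k ≥ 1):

Expected value:
E[X] = 1.8868

Variance:
Var(X) = 1.6732

Standard deviation:
σ = √Var(X) = 1.2935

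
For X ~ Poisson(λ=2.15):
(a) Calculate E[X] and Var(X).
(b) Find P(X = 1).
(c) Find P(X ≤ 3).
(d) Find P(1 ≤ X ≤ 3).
(a) E[X] = 2.1500, Var(X) = 2.1500
(b) P(X = 1) = 0.250441
(c) P(X ≤ 3) = 0.829093
(d) P(1 ≤ X ≤ 3) = 0.712609

We have X ~ Poisson(λ=2.15).

(a) Moments:
E[X] = 2.1500
Var(X) = 2.1500
σ = √Var(X) = 1.4663

(b) Point probability using PMF:
P(X = 1) = 0.250441

(c) Cumulative probability using CDF:
P(X ≤ 3) = F(3) = 0.829093

(d) Range probability:
P(1 ≤ X ≤ 3) = P(X ≤ 3) - P(X ≤ 0)
                   = F(3) - F(0)
                   = 0.829093 - 0.116484
                   = 0.712609

This means approximately 71.3% of outcomes fall in the interval [1, 3].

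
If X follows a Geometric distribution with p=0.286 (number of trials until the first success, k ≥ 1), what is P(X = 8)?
0.027055

We have X ~ Geometric(p=0.286) (number of trials until the first success, k ≥ 1).

For a Geometric distribution, the PMF gives us the probability of each outcome.

Using the PMF formula:
P(X = 8) = 0.027055

Rounded to 4 decimal places: 0.0271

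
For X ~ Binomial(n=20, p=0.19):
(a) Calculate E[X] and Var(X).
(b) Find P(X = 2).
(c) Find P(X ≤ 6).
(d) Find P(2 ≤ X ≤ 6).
(a) E[X] = 3.8000, Var(X) = 3.0780
(b) P(X = 2) = 0.154522
(c) P(X ≤ 6) = 0.931096
(d) P(2 ≤ X ≤ 6) = 0.846972

We have X ~ Binomial(n=20, p=0.19).

(a) Moments:
E[X] = 3.8000
Var(X) = 3.0780
σ = √Var(X) = 1.7544

(b) Point probability using PMF:
P(X = 2) = 0.154522

(c) Cumulative probability using CDF:
P(X ≤ 6) = F(6) = 0.931096

(d) Range probability:
P(2 ≤ X ≤ 6) = P(X ≤ 6) - P(X ≤ 1)
                   = F(6) - F(1)
                   = 0.931096 - 0.084123
                   = 0.846972

This means approximately 84.7% of outcomes fall in the interval [2, 6].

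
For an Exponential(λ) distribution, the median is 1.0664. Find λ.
λ = 0.6500

For X ~ Exponential(λ), the CDF is F(x) = 1 - e^(-λx).
The median m satisfies F(m) = 0.5:
1 - e^(-λm) = 0.5
e^(-λm) = 0.5
λm = ln(2)
m = ln(2) / λ

Given m = 1.0664:
λ = ln(2) / 1.0664 = 0.693147 / 1.0664 = 0.6500

Verification: ln(2) / 0.6500 = 1.0664 ✓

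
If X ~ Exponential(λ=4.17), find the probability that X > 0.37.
0.213760

We have X ~ Exponential(λ=4.17).

P(X > 0.37) = 1 - P(X ≤ 0.37)
                = 1 - F(0.37)
                = 1 - 0.786240
                = 0.213760

So there's approximately a 21.4% chance that X exceeds 0.37.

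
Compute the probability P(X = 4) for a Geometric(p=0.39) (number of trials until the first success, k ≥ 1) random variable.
0.088523

We have X ~ Geometric(p=0.39) (number of trials until the first success, k ≥ 1).

For a Geometric distribution, the PMF gives us the probability of each outcome.

Using the PMF formula:
P(X = 4) = 0.088523

Rounded to 4 decimal places: 0.0885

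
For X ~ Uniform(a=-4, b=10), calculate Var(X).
16.3333

We have X ~ Uniform(a=-4, b=10).

For a Uniform distribution with a=-4, b=10:
Var(X) = 16.3333

The variance measures the spread of the distribution around the mean.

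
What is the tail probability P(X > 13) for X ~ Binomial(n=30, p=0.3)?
0.040053

We have X ~ Binomial(n=30, p=0.3).

P(X > 13) = 1 - P(X ≤ 13)
                = 1 - F(13)
                = 1 - 0.959947
                = 0.040053

So there's approximately a 4.0% chance that X exceeds 13.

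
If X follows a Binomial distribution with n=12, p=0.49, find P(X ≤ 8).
0.936196

We have X ~ Binomial(n=12, p=0.49).

The CDF gives us P(X ≤ k).

Using the CDF:
P(X ≤ 8) = 0.936196

This means there's approximately a 93.6% chance that X is at most 8.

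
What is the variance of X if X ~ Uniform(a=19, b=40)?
36.7500

We have X ~ Uniform(a=19, b=40).

For a Uniform distribution with a=19, b=40:
Var(X) = 36.7500

The variance measures the spread of the distribution around the mean.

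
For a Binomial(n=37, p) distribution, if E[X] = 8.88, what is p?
p = 0.24

For a Binomial(n, p) distribution:
E[X] = n × p

Given n = 37 and E[X] = 8.88:
8.88 = 37 × p
p = 8.88 / 37 = 0.24

Verification: Binomial(37, 0.24) has E[X] = 8.88 ✓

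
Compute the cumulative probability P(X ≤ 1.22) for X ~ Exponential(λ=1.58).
0.854503

We have X ~ Exponential(λ=1.58).

The CDF gives us P(X ≤ k).

Using the CDF:
P(X ≤ 1.22) = 0.854503

This means there's approximately a 85.5% chance that X is at most 1.22.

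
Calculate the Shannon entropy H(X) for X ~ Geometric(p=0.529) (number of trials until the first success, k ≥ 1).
1.3071 nats

We have X ~ Geometric(p=0.529) (number of trials until the first success, k ≥ 1).

The Shannon entropy measures the uncertainty or information content of the distribution.

For a Geometric distribution with p=0.529 (number of trials until the first success, k ≥ 1):
H(X) = 1.3071 nats

(In bits, this would be 1.8858 bits.)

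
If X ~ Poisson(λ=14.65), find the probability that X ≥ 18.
0.222210

We have X ~ Poisson(λ=14.65).

For discrete distributions, P(X ≥ 18) = 1 - P(X ≤ 17).

P(X ≤ 17) = 0.777790
P(X ≥ 18) = 1 - 0.777790 = 0.222210

So there's approximately a 22.2% chance that X is at least 18.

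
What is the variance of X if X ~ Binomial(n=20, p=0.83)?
2.8220

We have X ~ Binomial(n=20, p=0.83).

For a Binomial distribution with n=20, p=0.83:
Var(X) = 2.8220

The variance measures the spread of the distribution around the mean.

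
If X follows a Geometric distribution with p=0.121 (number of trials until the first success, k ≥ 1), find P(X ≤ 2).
0.227359

We have X ~ Geometric(p=0.121) (number of trials until the first success, k ≥ 1).

The CDF gives us P(X ≤ k).

Using the CDF:
P(X ≤ 2) = 0.227359

This means there's approximately a 22.7% chance that X is at most 2.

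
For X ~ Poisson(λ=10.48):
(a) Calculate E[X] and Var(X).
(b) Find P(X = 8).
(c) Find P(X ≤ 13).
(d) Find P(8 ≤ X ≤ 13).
(a) E[X] = 10.4800, Var(X) = 10.4800
(b) P(X = 8) = 0.101383
(c) P(X ≤ 13) = 0.827013
(d) P(8 ≤ X ≤ 13) = 0.646960

We have X ~ Poisson(λ=10.48).

(a) Moments:
E[X] = 10.4800
Var(X) = 10.4800
σ = √Var(X) = 3.2373

(b) Point probability using PMF:
P(X = 8) = 0.101383

(c) Cumulative probability using CDF:
P(X ≤ 13) = F(13) = 0.827013

(d) Range probability:
P(8 ≤ X ≤ 13) = P(X ≤ 13) - P(X ≤ 7)
                   = F(13) - F(7)
                   = 0.827013 - 0.180053
                   = 0.646960

This means approximately 64.7% of outcomes fall in the interval [8, 13].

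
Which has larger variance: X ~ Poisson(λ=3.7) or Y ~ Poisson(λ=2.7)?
X has larger variance (3.7000 > 2.7000)

Compute the variance for each distribution:

X ~ Poisson(λ=3.7):
Var(X) = 3.7000

Y ~ Poisson(λ=2.7):
Var(Y) = 2.7000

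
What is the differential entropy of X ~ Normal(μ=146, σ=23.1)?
4.5588 nats

We have X ~ Normal(μ=146, σ=23.1).

The differential entropy measures the uncertainty or information content of the distribution.

For a Normal distribution with μ=146, σ=23.1:
h(X) = 4.5588 nats

(In bits, this would be 6.5769 bits.)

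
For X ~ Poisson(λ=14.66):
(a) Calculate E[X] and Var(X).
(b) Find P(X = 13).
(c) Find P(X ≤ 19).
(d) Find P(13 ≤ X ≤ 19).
(a) E[X] = 14.6600, Var(X) = 14.6600
(b) P(X = 13) = 0.099702
(c) P(X ≤ 19) = 0.893310
(d) P(13 ≤ X ≤ 19) = 0.596578

We have X ~ Poisson(λ=14.66).

(a) Moments:
E[X] = 14.6600
Var(X) = 14.6600
σ = √Var(X) = 3.8288

(b) Point probability using PMF:
P(X = 13) = 0.099702

(c) Cumulative probability using CDF:
P(X ≤ 19) = F(19) = 0.893310

(d) Range probability:
P(13 ≤ X ≤ 19) = P(X ≤ 19) - P(X ≤ 12)
                   = F(19) - F(12)
                   = 0.893310 - 0.296732
                   = 0.596578

This means approximately 59.7% of outcomes fall in the interval [13, 19].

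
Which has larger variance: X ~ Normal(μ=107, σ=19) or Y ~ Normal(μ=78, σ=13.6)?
X has larger variance (361.0000 > 184.9600)

Compute the variance for each distribution:

X ~ Normal(μ=107, σ=19):
Var(X) = 361.0000

Y ~ Normal(μ=78, σ=13.6):
Var(Y) = 184.9600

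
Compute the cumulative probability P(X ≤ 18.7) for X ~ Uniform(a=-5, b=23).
0.846429

We have X ~ Uniform(a=-5, b=23).

The CDF gives us P(X ≤ k).

Using the CDF:
P(X ≤ 18.7) = 0.846429

This means there's approximately a 84.6% chance that X is at most 18.7.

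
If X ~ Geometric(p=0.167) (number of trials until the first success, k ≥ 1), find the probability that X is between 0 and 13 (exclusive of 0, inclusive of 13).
0.907021

We have X ~ Geometric(p=0.167) (number of trials until the first success, k ≥ 1).

To find P(0 < X ≤ 13), we use:
P(0 < X ≤ 13) = P(X ≤ 13) - P(X ≤ 0)
                 = F(13) - F(0)
                 = 0.907021 - 0.000000
                 = 0.907021

So there's approximately a 90.7% chance that X falls in this range.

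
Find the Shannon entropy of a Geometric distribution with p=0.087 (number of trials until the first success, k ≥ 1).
3.3970 nats

We have X ~ Geometric(p=0.087) (number of trials until the first success, k ≥ 1).

The Shannon entropy measures the uncertainty or information content of the distribution.

For a Geometric distribution with p=0.087 (number of trials until the first success, k ≥ 1):
H(X) = 3.3970 nats

(In bits, this would be 4.9009 bits.)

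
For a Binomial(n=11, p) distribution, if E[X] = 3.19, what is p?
p = 0.29

For a Binomial(n, p) distribution:
E[X] = n × p

Given n = 11 and E[X] = 3.19:
3.19 = 11 × p
p = 3.19 / 11 = 0.29

Verification: Binomial(11, 0.29) has E[X] = 3.19 ✓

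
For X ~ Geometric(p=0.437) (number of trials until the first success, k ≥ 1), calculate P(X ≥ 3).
0.316969

We have X ~ Geometric(p=0.437) (number of trials until the first success, k ≥ 1).

For discrete distributions, P(X ≥ 3) = 1 - P(X ≤ 2).

P(X ≤ 2) = 0.683031
P(X ≥ 3) = 1 - 0.683031 = 0.316969

So there's approximately a 31.7% chance that X is at least 3.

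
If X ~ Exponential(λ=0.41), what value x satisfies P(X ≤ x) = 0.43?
1.3710

We have X ~ Exponential(λ=0.41).

We want to find x such that P(X ≤ x) = 0.43.

This is the 43rd percentile, which means 43% of values fall below this point.

Using the inverse CDF (quantile function):
x = F⁻¹(0.43) = 1.3710

Verification: P(X ≤ 1.3710) = 0.43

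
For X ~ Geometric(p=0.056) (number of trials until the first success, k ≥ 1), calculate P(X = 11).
0.031471

We have X ~ Geometric(p=0.056) (number of trials until the first success, k ≥ 1).

For a Geometric distribution, the PMF gives us the probability of each outcome.

Using the PMF formula:
P(X = 11) = 0.031471

Rounded to 4 decimal places: 0.0315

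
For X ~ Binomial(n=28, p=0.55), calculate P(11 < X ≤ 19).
0.872687

We have X ~ Binomial(n=28, p=0.55).

To find P(11 < X ≤ 19), we use:
P(11 < X ≤ 19) = P(X ≤ 19) - P(X ≤ 11)
                 = F(19) - F(11)
                 = 0.942245 - 0.069558
                 = 0.872687

So there's approximately a 87.3% chance that X falls in this range.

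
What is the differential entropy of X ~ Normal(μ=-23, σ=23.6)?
4.5802 nats

We have X ~ Normal(μ=-23, σ=23.6).

The differential entropy measures the uncertainty or information content of the distribution.

For a Normal distribution with μ=-23, σ=23.6:
h(X) = 4.5802 nats

(In bits, this would be 6.6078 bits.)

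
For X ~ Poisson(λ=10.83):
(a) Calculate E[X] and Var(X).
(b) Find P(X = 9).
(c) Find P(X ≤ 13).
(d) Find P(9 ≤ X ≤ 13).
(a) E[X] = 10.8300, Var(X) = 10.8300
(b) P(X = 9) = 0.111811
(c) P(X ≤ 13) = 0.796783
(d) P(9 ≤ X ≤ 13) = 0.549353

We have X ~ Poisson(λ=10.83).

(a) Moments:
E[X] = 10.8300
Var(X) = 10.8300
σ = √Var(X) = 3.2909

(b) Point probability using PMF:
P(X = 9) = 0.111811

(c) Cumulative probability using CDF:
P(X ≤ 13) = F(13) = 0.796783

(d) Range probability:
P(9 ≤ X ≤ 13) = P(X ≤ 13) - P(X ≤ 8)
                   = F(13) - F(8)
                   = 0.796783 - 0.247430
                   = 0.549353

This means approximately 54.9% of outcomes fall in the interval [9, 13].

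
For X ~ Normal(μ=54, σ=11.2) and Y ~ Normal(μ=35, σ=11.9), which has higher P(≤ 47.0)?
Y has higher probability (P(Y ≤ 47.0) = 0.8434 > P(X ≤ 47.0) = 0.2660)

Compute P(≤ 47.0) for each distribution:

X ~ Normal(μ=54, σ=11.2):
P(X ≤ 47.0) = 0.2660

Y ~ Normal(μ=35, σ=11.9):
P(Y ≤ 47.0) = 0.8434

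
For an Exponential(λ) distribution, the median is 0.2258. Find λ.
λ = 3.0697

For X ~ Exponential(λ), the CDF is F(x) = 1 - e^(-λx).
The median m satisfies F(m) = 0.5:
1 - e^(-λm) = 0.5
e^(-λm) = 0.5
λm = ln(2)
m = ln(2) / λ

Given m = 0.2258:
λ = ln(2) / 0.2258 = 0.693147 / 0.2258 = 3.0697

Verification: ln(2) / 3.0697 = 0.2258 ✓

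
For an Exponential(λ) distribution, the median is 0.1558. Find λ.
λ = 4.4490

For X ~ Exponential(λ), the CDF is F(x) = 1 - e^(-λx).
The median m satisfies F(m) = 0.5:
1 - e^(-λm) = 0.5
e^(-λm) = 0.5
λm = ln(2)
m = ln(2) / λ

Given m = 0.1558:
λ = ln(2) / 0.1558 = 0.693147 / 0.1558 = 4.4490

Verification: ln(2) / 4.4490 = 0.1558 ✓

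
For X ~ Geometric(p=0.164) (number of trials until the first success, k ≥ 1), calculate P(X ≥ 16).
0.068092

We have X ~ Geometric(p=0.164) (number of trials until the first success, k ≥ 1).

For discrete distributions, P(X ≥ 16) = 1 - P(X ≤ 15).

P(X ≤ 15) = 0.931908
P(X ≥ 16) = 1 - 0.931908 = 0.068092

So there's approximately a 6.8% chance that X is at least 16.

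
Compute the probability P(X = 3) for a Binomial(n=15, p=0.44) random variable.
0.036866

We have X ~ Binomial(n=15, p=0.44).

For a Binomial distribution, the PMF gives us the probability of each outcome.

Using the PMF formula:
P(X = 3) = 0.036866

Rounded to 4 decimal places: 0.0369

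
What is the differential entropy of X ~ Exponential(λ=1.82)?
0.4012 nats

We have X ~ Exponential(λ=1.82).

The differential entropy measures the uncertainty or information content of the distribution.

For an Exponential distribution with λ=1.82:
h(X) = 0.4012 nats

(In bits, this would be 0.5788 bits.)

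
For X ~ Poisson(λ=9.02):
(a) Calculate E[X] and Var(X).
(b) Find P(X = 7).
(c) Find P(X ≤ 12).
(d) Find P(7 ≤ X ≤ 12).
(a) E[X] = 9.0200, Var(X) = 9.0200
(b) P(X = 7) = 0.116595
(c) P(X ≤ 12) = 0.874313
(d) P(7 ≤ X ≤ 12) = 0.669348

We have X ~ Poisson(λ=9.02).

(a) Moments:
E[X] = 9.0200
Var(X) = 9.0200
σ = √Var(X) = 3.0033

(b) Point probability using PMF:
P(X = 7) = 0.116595

(c) Cumulative probability using CDF:
P(X ≤ 12) = F(12) = 0.874313

(d) Range probability:
P(7 ≤ X ≤ 12) = P(X ≤ 12) - P(X ≤ 6)
                   = F(12) - F(6)
                   = 0.874313 - 0.204965
                   = 0.669348

This means approximately 66.9% of outcomes fall in the interval [7, 12].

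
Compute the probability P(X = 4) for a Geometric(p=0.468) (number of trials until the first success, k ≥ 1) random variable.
0.070466

We have X ~ Geometric(p=0.468) (number of trials until the first success, k ≥ 1).

For a Geometric distribution, the PMF gives us the probability of each outcome.

Using the PMF formula:
P(X = 4) = 0.070466

Rounded to 4 decimal places: 0.0705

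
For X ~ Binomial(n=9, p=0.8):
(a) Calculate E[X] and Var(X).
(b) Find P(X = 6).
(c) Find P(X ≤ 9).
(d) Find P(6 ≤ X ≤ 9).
(a) E[X] = 7.2000, Var(X) = 1.4400
(b) P(X = 6) = 0.176161
(c) P(X ≤ 9) = 1.000000
(d) P(6 ≤ X ≤ 9) = 0.914358

We have X ~ Binomial(n=9, p=0.8).

(a) Moments:
E[X] = 7.2000
Var(X) = 1.4400
σ = √Var(X) = 1.2000

(b) Point probability using PMF:
P(X = 6) = 0.176161

(c) Cumulative probability using CDF:
P(X ≤ 9) = F(9) = 1.000000

(d) Range probability:
P(6 ≤ X ≤ 9) = P(X ≤ 9) - P(X ≤ 5)
                   = F(9) - F(5)
                   = 1.000000 - 0.085642
                   = 0.914358

This means approximately 91.4% of outcomes fall in the interval [6, 9].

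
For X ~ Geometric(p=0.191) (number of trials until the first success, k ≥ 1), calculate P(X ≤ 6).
0.719656

We have X ~ Geometric(p=0.191) (number of trials until the first success, k ≥ 1).

The CDF gives us P(X ≤ k).

Using the CDF:
P(X ≤ 6) = 0.719656

This means there's approximately a 72.0% chance that X is at most 6.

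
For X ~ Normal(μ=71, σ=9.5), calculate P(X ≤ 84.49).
0.922196

We have X ~ Normal(μ=71, σ=9.5).

The CDF gives us P(X ≤ k).

Using the CDF:
P(X ≤ 84.49) = 0.922196

This means there's approximately a 92.2% chance that X is at most 84.49.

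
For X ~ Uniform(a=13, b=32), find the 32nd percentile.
19.0800

We have X ~ Uniform(a=13, b=32).

We want to find x such that P(X ≤ x) = 0.32.

This is the 32nd percentile, which means 32% of values fall below this point.

Using the inverse CDF (quantile function):
x = F⁻¹(0.32) = 19.0800

Verification: P(X ≤ 19.0800) = 0.32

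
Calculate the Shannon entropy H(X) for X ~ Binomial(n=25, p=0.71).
2.2348 nats

We have X ~ Binomial(n=25, p=0.71).

The Shannon entropy measures the uncertainty or information content of the distribution.

For a Binomial distribution with n=25, p=0.71:
H(X) = 2.2348 nats

(In bits, this would be 3.2242 bits.)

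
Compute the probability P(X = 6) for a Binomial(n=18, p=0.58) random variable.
0.021293

We have X ~ Binomial(n=18, p=0.58).

For a Binomial distribution, the PMF gives us the probability of each outcome.

Using the PMF formula:
P(X = 6) = 0.021293

Rounded to 4 decimal places: 0.0213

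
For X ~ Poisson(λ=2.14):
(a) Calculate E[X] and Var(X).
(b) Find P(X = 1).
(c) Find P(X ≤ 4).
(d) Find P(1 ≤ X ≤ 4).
(a) E[X] = 2.1400, Var(X) = 2.1400
(b) P(X = 1) = 0.251781
(c) P(X ≤ 4) = 0.933833
(d) P(1 ≤ X ≤ 4) = 0.816178

We have X ~ Poisson(λ=2.14).

(a) Moments:
E[X] = 2.1400
Var(X) = 2.1400
σ = √Var(X) = 1.4629

(b) Point probability using PMF:
P(X = 1) = 0.251781

(c) Cumulative probability using CDF:
P(X ≤ 4) = F(4) = 0.933833

(d) Range probability:
P(1 ≤ X ≤ 4) = P(X ≤ 4) - P(X ≤ 0)
                   = F(4) - F(0)
                   = 0.933833 - 0.117655
                   = 0.816178

This means approximately 81.6% of outcomes fall in the interval [1, 4].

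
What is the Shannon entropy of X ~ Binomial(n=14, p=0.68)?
1.9709 nats

We have X ~ Binomial(n=14, p=0.68).

The Shannon entropy measures the uncertainty or information content of the distribution.

For a Binomial distribution with n=14, p=0.68:
H(X) = 1.9709 nats

(In bits, this would be 2.8433 bits.)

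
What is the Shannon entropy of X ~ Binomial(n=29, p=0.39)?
2.3839 nats

We have X ~ Binomial(n=29, p=0.39).

The Shannon entropy measures the uncertainty or information content of the distribution.

For a Binomial distribution with n=29, p=0.39:
H(X) = 2.3839 nats

(In bits, this would be 3.4392 bits.)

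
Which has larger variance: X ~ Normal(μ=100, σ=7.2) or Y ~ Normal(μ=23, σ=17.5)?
Y has larger variance (306.2500 > 51.8400)

Compute the variance for each distribution:

X ~ Normal(μ=100, σ=7.2):
Var(X) = 51.8400

Y ~ Normal(μ=23, σ=17.5):
Var(Y) = 306.2500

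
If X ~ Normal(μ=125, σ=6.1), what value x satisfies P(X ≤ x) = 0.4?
123.4546

We have X ~ Normal(μ=125, σ=6.1).

We want to find x such that P(X ≤ x) = 0.4.

This is the 40th percentile, which means 40% of values fall below this point.

Using the inverse CDF (quantile function):
x = F⁻¹(0.4) = 123.4546

Verification: P(X ≤ 123.4546) = 0.4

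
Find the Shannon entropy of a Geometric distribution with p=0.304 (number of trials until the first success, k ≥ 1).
2.0204 nats

We have X ~ Geometric(p=0.304) (number of trials until the first success, k ≥ 1).

The Shannon entropy measures the uncertainty or information content of the distribution.

For a Geometric distribution with p=0.304 (number of trials until the first success, k ≥ 1):
H(X) = 2.0204 nats

(In bits, this would be 2.9149 bits.)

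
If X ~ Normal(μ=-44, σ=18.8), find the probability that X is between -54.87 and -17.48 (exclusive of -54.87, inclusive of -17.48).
0.639257

We have X ~ Normal(μ=-44, σ=18.8).

To find P(-54.87 < X ≤ -17.48), we use:
P(-54.87 < X ≤ -17.48) = P(X ≤ -17.48) - P(X ≤ -54.87)
                 = F(-17.48) - F(-54.87)
                 = 0.920824 - 0.281567
                 = 0.639257

So there's approximately a 63.9% chance that X falls in this range.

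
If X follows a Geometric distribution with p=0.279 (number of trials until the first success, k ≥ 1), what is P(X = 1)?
0.279000

We have X ~ Geometric(p=0.279) (number of trials until the first success, k ≥ 1).

For a Geometric distribution, the PMF gives us the probability of each outcome.

Using the PMF formula:
P(X = 1) = 0.279000

Rounded to 4 decimal places: 0.2790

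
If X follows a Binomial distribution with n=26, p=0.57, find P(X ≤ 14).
0.446075

We have X ~ Binomial(n=26, p=0.57).

The CDF gives us P(X ≤ k).

Using the CDF:
P(X ≤ 14) = 0.446075

This means there's approximately a 44.6% chance that X is at most 14.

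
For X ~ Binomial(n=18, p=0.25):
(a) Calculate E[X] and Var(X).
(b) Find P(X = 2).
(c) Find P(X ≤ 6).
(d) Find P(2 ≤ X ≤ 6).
(a) E[X] = 4.5000, Var(X) = 3.3750
(b) P(X = 2) = 0.095841
(c) P(X ≤ 6) = 0.861015
(d) P(2 ≤ X ≤ 6) = 0.821551

We have X ~ Binomial(n=18, p=0.25).

(a) Moments:
E[X] = 4.5000
Var(X) = 3.3750
σ = √Var(X) = 1.8371

(b) Point probability using PMF:
P(X = 2) = 0.095841

(c) Cumulative probability using CDF:
P(X ≤ 6) = F(6) = 0.861015

(d) Range probability:
P(2 ≤ X ≤ 6) = P(X ≤ 6) - P(X ≤ 1)
                   = F(6) - F(1)
                   = 0.861015 - 0.039464
                   = 0.821551

This means approximately 82.2% of outcomes fall in the interval [2, 6].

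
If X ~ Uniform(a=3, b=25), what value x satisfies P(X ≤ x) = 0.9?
22.8000

We have X ~ Uniform(a=3, b=25).

We want to find x such that P(X ≤ x) = 0.9.

This is the 90th percentile, which means 90% of values fall below this point.

Using the inverse CDF (quantile function):
x = F⁻¹(0.9) = 22.8000

Verification: P(X ≤ 22.8000) = 0.9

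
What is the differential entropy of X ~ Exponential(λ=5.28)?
-0.6639 nats

We have X ~ Exponential(λ=5.28).

The differential entropy measures the uncertainty or information content of the distribution.

For an Exponential distribution with λ=5.28:
h(X) = -0.6639 nats

(In bits, this would be -0.9578 bits.)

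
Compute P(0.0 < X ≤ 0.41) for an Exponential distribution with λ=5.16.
0.879439

We have X ~ Exponential(λ=5.16).

To find P(0.0 < X ≤ 0.41), we use:
P(0.0 < X ≤ 0.41) = P(X ≤ 0.41) - P(X ≤ 0.0)
                 = F(0.41) - F(0.0)
                 = 0.879439 - 0.000000
                 = 0.879439

So there's approximately a 87.9% chance that X falls in this range.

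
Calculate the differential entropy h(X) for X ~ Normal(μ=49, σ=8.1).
3.5108 nats

We have X ~ Normal(μ=49, σ=8.1).

The differential entropy measures the uncertainty or information content of the distribution.

For a Normal distribution with μ=49, σ=8.1:
h(X) = 3.5108 nats

(In bits, this would be 5.0650 bits.)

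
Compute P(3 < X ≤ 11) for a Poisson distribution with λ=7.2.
0.865177

We have X ~ Poisson(λ=7.2).

To find P(3 < X ≤ 11), we use:
P(3 < X ≤ 11) = P(X ≤ 11) - P(X ≤ 3)
                 = F(11) - F(3)
                 = 0.937094 - 0.071917
                 = 0.865177

So there's approximately a 86.5% chance that X falls in this range.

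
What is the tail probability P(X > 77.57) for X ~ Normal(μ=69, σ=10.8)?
0.213738

We have X ~ Normal(μ=69, σ=10.8).

P(X > 77.57) = 1 - P(X ≤ 77.57)
                = 1 - F(77.57)
                = 1 - 0.786262
                = 0.213738

So there's approximately a 21.4% chance that X exceeds 77.57.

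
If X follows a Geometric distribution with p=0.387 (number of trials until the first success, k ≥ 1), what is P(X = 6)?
0.033498

We have X ~ Geometric(p=0.387) (number of trials until the first success, k ≥ 1).

For a Geometric distribution, the PMF gives us the probability of each outcome.

Using the PMF formula:
P(X = 6) = 0.033498

Rounded to 4 decimal places: 0.0335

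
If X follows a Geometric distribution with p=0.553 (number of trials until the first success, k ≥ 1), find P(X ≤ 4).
0.960076

We have X ~ Geometric(p=0.553) (number of trials until the first success, k ≥ 1).

The CDF gives us P(X ≤ k).

Using the CDF:
P(X ≤ 4) = 0.960076

This means there's approximately a 96.0% chance that X is at most 4.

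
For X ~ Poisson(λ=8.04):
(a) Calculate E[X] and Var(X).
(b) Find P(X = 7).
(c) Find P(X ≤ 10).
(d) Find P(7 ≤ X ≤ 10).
(a) E[X] = 8.0400, Var(X) = 8.0400
(b) P(X = 7) = 0.138878
(c) P(X ≤ 10) = 0.811896
(d) P(7 ≤ X ≤ 10) = 0.503382

We have X ~ Poisson(λ=8.04).

(a) Moments:
E[X] = 8.0400
Var(X) = 8.0400
σ = √Var(X) = 2.8355

(b) Point probability using PMF:
P(X = 7) = 0.138878

(c) Cumulative probability using CDF:
P(X ≤ 10) = F(10) = 0.811896

(d) Range probability:
P(7 ≤ X ≤ 10) = P(X ≤ 10) - P(X ≤ 6)
                   = F(10) - F(6)
                   = 0.811896 - 0.308513
                   = 0.503382

This means approximately 50.3% of outcomes fall in the interval [7, 10].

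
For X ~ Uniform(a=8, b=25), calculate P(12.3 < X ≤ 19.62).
0.430588

We have X ~ Uniform(a=8, b=25).

To find P(12.3 < X ≤ 19.62), we use:
P(12.3 < X ≤ 19.62) = P(X ≤ 19.62) - P(X ≤ 12.3)
                 = F(19.62) - F(12.3)
                 = 0.683529 - 0.252941
                 = 0.430588

So there's approximately a 43.1% chance that X falls in this range.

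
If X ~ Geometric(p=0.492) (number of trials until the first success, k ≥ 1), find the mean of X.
2.0325

We have X ~ Geometric(p=0.492) (number of trials until the first success, k ≥ 1).

For a Geometric distribution with p=0.492 (number of trials until the first success, k ≥ 1):
E[X] = 2.0325

This is the expected (average) value of X.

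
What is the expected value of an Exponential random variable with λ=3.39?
0.2950

We have X ~ Exponential(λ=3.39).

For an Exponential distribution with λ=3.39:
E[X] = 0.2950

This is the expected (average) value of X.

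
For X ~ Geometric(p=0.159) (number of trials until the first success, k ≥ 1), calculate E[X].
6.2893

We have X ~ Geometric(p=0.159) (number of trials until the first success, k ≥ 1).

For a Geometric distribution with p=0.159 (number of trials until the first success, k ≥ 1):
E[X] = 6.2893

This is the expected (average) value of X.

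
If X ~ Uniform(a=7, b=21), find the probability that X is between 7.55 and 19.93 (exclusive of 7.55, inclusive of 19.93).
0.884286

We have X ~ Uniform(a=7, b=21).

To find P(7.55 < X ≤ 19.93), we use:
P(7.55 < X ≤ 19.93) = P(X ≤ 19.93) - P(X ≤ 7.55)
                 = F(19.93) - F(7.55)
                 = 0.923571 - 0.039286
                 = 0.884286

So there's approximately a 88.4% chance that X falls in this range.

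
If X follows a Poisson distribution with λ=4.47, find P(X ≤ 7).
0.915864

We have X ~ Poisson(λ=4.47).

The CDF gives us P(X ≤ k).

Using the CDF:
P(X ≤ 7) = 0.915864

This means there's approximately a 91.6% chance that X is at most 7.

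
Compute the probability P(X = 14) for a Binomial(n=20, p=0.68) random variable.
0.188108

We have X ~ Binomial(n=20, p=0.68).

For a Binomial distribution, the PMF gives us the probability of each outcome.

Using the PMF formula:
P(X = 14) = 0.188108

Rounded to 4 decimal places: 0.1881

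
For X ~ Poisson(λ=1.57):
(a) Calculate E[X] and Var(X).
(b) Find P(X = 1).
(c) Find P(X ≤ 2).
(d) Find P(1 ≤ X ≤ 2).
(a) E[X] = 1.5700, Var(X) = 1.5700
(b) P(X = 1) = 0.326631
(c) P(X ≤ 2) = 0.791081
(d) P(1 ≤ X ≤ 2) = 0.583036

We have X ~ Poisson(λ=1.57).

(a) Moments:
E[X] = 1.5700
Var(X) = 1.5700
σ = √Var(X) = 1.2530

(b) Point probability using PMF:
P(X = 1) = 0.326631

(c) Cumulative probability using CDF:
P(X ≤ 2) = F(2) = 0.791081

(d) Range probability:
P(1 ≤ X ≤ 2) = P(X ≤ 2) - P(X ≤ 0)
                   = F(2) - F(0)
                   = 0.791081 - 0.208045
                   = 0.583036

This means approximately 58.3% of outcomes fall in the interval [1, 2].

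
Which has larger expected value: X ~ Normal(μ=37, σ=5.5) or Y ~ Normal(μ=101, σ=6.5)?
Y has larger mean (101.0000 > 37.0000)

Compute the expected value for each distribution:

X ~ Normal(μ=37, σ=5.5):
E[X] = 37.0000

Y ~ Normal(μ=101, σ=6.5):
E[Y] = 101.0000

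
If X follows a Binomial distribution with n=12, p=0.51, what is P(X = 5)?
0.185331

We have X ~ Binomial(n=12, p=0.51).

For a Binomial distribution, the PMF gives us the probability of each outcome.

Using the PMF formula:
P(X = 5) = 0.185331

Rounded to 4 decimal places: 0.1853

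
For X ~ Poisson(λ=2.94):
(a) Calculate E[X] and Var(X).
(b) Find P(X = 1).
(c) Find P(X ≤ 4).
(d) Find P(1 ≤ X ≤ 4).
(a) E[X] = 2.9400, Var(X) = 2.9400
(b) P(X = 1) = 0.155425
(c) P(X ≤ 4) = 0.825242
(d) P(1 ≤ X ≤ 4) = 0.772377

We have X ~ Poisson(λ=2.94).

(a) Moments:
E[X] = 2.9400
Var(X) = 2.9400
σ = √Var(X) = 1.7146

(b) Point probability using PMF:
P(X = 1) = 0.155425

(c) Cumulative probability using CDF:
P(X ≤ 4) = F(4) = 0.825242

(d) Range probability:
P(1 ≤ X ≤ 4) = P(X ≤ 4) - P(X ≤ 0)
                   = F(4) - F(0)
                   = 0.825242 - 0.052866
                   = 0.772377

This means approximately 77.2% of outcomes fall in the interval [1, 4].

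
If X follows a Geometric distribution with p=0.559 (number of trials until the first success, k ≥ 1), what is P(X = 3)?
0.108715

We have X ~ Geometric(p=0.559) (number of trials until the first success, k ≥ 1).

For a Geometric distribution, the PMF gives us the probability of each outcome.

Using the PMF formula:
P(X = 3) = 0.108715

Rounded to 4 decimal places: 0.1087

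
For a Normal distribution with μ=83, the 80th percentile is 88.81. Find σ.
σ = 6.9033

For X ~ Normal(μ, σ), the p-th percentile satisfies x = μ + z_p × σ,
where z_p = Φ⁻¹(p) is the standard normal quantile.

Step 1: z_{0.8} = Φ⁻¹(0.8) = 0.8416

Step 2: Solve for σ:
88.81 = 83 + 0.8416 × σ
σ = (88.81 - 83) / 0.8416
σ = 5.81 / 0.8416
σ = 6.9033

Verification: μ + z × σ = 83 + 0.8416 × 6.9033 = 88.81 ✓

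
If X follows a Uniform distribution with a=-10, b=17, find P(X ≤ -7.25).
0.101852

We have X ~ Uniform(a=-10, b=17).

The CDF gives us P(X ≤ k).

Using the CDF:
P(X ≤ -7.25) = 0.101852

This means there's approximately a 10.2% chance that X is at most -7.25.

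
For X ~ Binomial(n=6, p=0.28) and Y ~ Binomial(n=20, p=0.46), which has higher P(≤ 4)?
X has higher probability (P(X ≤ 4) = 0.9921 > P(Y ≤ 4) = 0.0152)

Compute P(≤ 4) for each distribution:

X ~ Binomial(n=6, p=0.28):
P(X ≤ 4) = 0.9921

Y ~ Binomial(n=20, p=0.46):
P(Y ≤ 4) = 0.0152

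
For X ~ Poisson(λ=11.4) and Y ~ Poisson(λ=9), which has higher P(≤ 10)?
Y has higher probability (P(Y ≤ 10) = 0.7060 > P(X ≤ 10) = 0.4131)

Compute P(≤ 10) for each distribution:

X ~ Poisson(λ=11.4):
P(X ≤ 10) = 0.4131

Y ~ Poisson(λ=9):
P(Y ≤ 10) = 0.7060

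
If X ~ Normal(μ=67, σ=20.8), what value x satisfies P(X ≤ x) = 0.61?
72.8098

We have X ~ Normal(μ=67, σ=20.8).

We want to find x such that P(X ≤ x) = 0.61.

This is the 61st percentile, which means 61% of values fall below this point.

Using the inverse CDF (quantile function):
x = F⁻¹(0.61) = 72.8098

Verification: P(X ≤ 72.8098) = 0.61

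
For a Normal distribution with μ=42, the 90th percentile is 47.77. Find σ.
σ = 4.5024

For X ~ Normal(μ, σ), the p-th percentile satisfies x = μ + z_p × σ,
where z_p = Φ⁻¹(p) is the standard normal quantile.

Step 1: z_{0.9} = Φ⁻¹(0.9) = 1.2816

Step 2: Solve for σ:
47.77 = 42 + 1.2816 × σ
σ = (47.77 - 42) / 1.2816
σ = 5.77 / 1.2816
σ = 4.5024

Verification: μ + z × σ = 42 + 1.2816 × 4.5024 = 47.77 ✓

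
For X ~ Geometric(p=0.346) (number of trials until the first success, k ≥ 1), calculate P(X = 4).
0.096785

We have X ~ Geometric(p=0.346) (number of trials until the first success, k ≥ 1).

For a Geometric distribution, the PMF gives us the probability of each outcome.

Using the PMF formula:
P(X = 4) = 0.096785

Rounded to 4 decimal places: 0.0968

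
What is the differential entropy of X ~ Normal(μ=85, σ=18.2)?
4.3204 nats

We have X ~ Normal(μ=85, σ=18.2).

The differential entropy measures the uncertainty or information content of the distribution.

For a Normal distribution with μ=85, σ=18.2:
h(X) = 4.3204 nats

(In bits, this would be 6.2330 bits.)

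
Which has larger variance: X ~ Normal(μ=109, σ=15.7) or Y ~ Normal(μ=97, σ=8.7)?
X has larger variance (246.4900 > 75.6900)

Compute the variance for each distribution:

X ~ Normal(μ=109, σ=15.7):
Var(X) = 246.4900

Y ~ Normal(μ=97, σ=8.7):
Var(Y) = 75.6900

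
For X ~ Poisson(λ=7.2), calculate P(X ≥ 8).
0.431059

We have X ~ Poisson(λ=7.2).

For discrete distributions, P(X ≥ 8) = 1 - P(X ≤ 7).

P(X ≤ 7) = 0.568941
P(X ≥ 8) = 1 - 0.568941 = 0.431059

So there's approximately a 43.1% chance that X is at least 8.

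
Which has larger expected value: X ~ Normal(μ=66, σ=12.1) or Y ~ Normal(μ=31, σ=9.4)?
X has larger mean (66.0000 > 31.0000)

Compute the expected value for each distribution:

X ~ Normal(μ=66, σ=12.1):
E[X] = 66.0000

Y ~ Normal(μ=31, σ=9.4):
E[Y] = 31.0000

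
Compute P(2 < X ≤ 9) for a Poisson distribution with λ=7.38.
0.767764

We have X ~ Poisson(λ=7.38).

To find P(2 < X ≤ 9), we use:
P(2 < X ≤ 9) = P(X ≤ 9) - P(X ≤ 2)
                 = F(9) - F(2)
                 = 0.789972 - 0.022208
                 = 0.767764

So there's approximately a 76.8% chance that X falls in this range.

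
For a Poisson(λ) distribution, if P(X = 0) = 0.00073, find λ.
λ = 7.2225

For a Poisson(λ) distribution, the PMF at 0 is:
P(X = 0) = λ^0 e^(-λ) / 0! = e^(-λ)

Given P(X = 0) = 0.00073:
e^(-λ) = 0.00073
-λ = ln(0.00073)
λ = -ln(0.00073) = 7.2225

Verification: e^(-7.2225) = 0.00073 ✓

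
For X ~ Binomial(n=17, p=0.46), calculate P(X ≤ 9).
0.793380

We have X ~ Binomial(n=17, p=0.46).

The CDF gives us P(X ≤ k).

Using the CDF:
P(X ≤ 9) = 0.793380

This means there's approximately a 79.3% chance that X is at most 9.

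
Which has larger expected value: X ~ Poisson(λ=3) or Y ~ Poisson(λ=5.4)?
Y has larger mean (5.4000 > 3.0000)

Compute the expected value for each distribution:

X ~ Poisson(λ=3):
E[X] = 3.0000

Y ~ Poisson(λ=5.4):
E[Y] = 5.4000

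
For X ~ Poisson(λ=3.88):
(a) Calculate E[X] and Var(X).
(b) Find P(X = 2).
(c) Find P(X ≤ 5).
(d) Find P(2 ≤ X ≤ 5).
(a) E[X] = 3.8800, Var(X) = 3.8800
(b) P(X = 2) = 0.155443
(c) P(X ≤ 5) = 0.803593
(d) P(2 ≤ X ≤ 5) = 0.702817

We have X ~ Poisson(λ=3.88).

(a) Moments:
E[X] = 3.8800
Var(X) = 3.8800
σ = √Var(X) = 1.9698

(b) Point probability using PMF:
P(X = 2) = 0.155443

(c) Cumulative probability using CDF:
P(X ≤ 5) = F(5) = 0.803593

(d) Range probability:
P(2 ≤ X ≤ 5) = P(X ≤ 5) - P(X ≤ 1)
                   = F(5) - F(1)
                   = 0.803593 - 0.100776
                   = 0.702817

This means approximately 70.3% of outcomes fall in the interval [2, 5].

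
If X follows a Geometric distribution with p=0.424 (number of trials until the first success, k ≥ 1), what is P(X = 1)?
0.424000

We have X ~ Geometric(p=0.424) (number of trials until the first success, k ≥ 1).

For a Geometric distribution, the PMF gives us the probability of each outcome.

Using the PMF formula:
P(X = 1) = 0.424000

Rounded to 4 decimal places: 0.4240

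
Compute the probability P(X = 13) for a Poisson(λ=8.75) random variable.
0.044848

We have X ~ Poisson(λ=8.75).

For a Poisson distribution, the PMF gives us the probability of each outcome.

Using the PMF formula:
P(X = 13) = 0.044848

Rounded to 4 decimal places: 0.0448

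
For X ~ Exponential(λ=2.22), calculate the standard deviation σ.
0.4505

We have X ~ Exponential(λ=2.22).

For an Exponential distribution with λ=2.22:
σ = √Var(X) = 0.4505

The standard deviation is the square root of the variance.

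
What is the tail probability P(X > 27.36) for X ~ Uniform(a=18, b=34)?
0.415000

We have X ~ Uniform(a=18, b=34).

P(X > 27.36) = 1 - P(X ≤ 27.36)
                = 1 - F(27.36)
                = 1 - 0.585000
                = 0.415000

So there's approximately a 41.5% chance that X exceeds 27.36.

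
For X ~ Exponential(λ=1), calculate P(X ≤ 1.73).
0.822716

We have X ~ Exponential(λ=1).

The CDF gives us P(X ≤ k).

Using the CDF:
P(X ≤ 1.73) = 0.822716

This means there's approximately a 82.3% chance that X is at most 1.73.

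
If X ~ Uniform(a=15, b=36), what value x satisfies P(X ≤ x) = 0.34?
22.1400

We have X ~ Uniform(a=15, b=36).

We want to find x such that P(X ≤ x) = 0.34.

This is the 34th percentile, which means 34% of values fall below this point.

Using the inverse CDF (quantile function):
x = F⁻¹(0.34) = 22.1400

Verification: P(X ≤ 22.1400) = 0.34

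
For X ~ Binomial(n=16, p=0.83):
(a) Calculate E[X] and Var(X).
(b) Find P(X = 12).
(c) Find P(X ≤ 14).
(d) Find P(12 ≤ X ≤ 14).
(a) E[X] = 13.2800, Var(X) = 2.2576
(b) P(X = 12) = 0.162482
(c) P(X ≤ 14) = 0.783030
(d) P(12 ≤ X ≤ 14) = 0.661943

We have X ~ Binomial(n=16, p=0.83).

(a) Moments:
E[X] = 13.2800
Var(X) = 2.2576
σ = √Var(X) = 1.5025

(b) Point probability using PMF:
P(X = 12) = 0.162482

(c) Cumulative probability using CDF:
P(X ≤ 14) = F(14) = 0.783030

(d) Range probability:
P(12 ≤ X ≤ 14) = P(X ≤ 14) - P(X ≤ 11)
                   = F(14) - F(11)
                   = 0.783030 - 0.121087
                   = 0.661943

This means approximately 66.2% of outcomes fall in the interval [12, 14].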